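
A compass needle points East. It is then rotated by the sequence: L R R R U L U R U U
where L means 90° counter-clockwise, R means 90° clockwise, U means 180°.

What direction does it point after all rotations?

Answer: Final heading: West

Derivation:
Start: East
  L (left (90° counter-clockwise)) -> North
  R (right (90° clockwise)) -> East
  R (right (90° clockwise)) -> South
  R (right (90° clockwise)) -> West
  U (U-turn (180°)) -> East
  L (left (90° counter-clockwise)) -> North
  U (U-turn (180°)) -> South
  R (right (90° clockwise)) -> West
  U (U-turn (180°)) -> East
  U (U-turn (180°)) -> West
Final: West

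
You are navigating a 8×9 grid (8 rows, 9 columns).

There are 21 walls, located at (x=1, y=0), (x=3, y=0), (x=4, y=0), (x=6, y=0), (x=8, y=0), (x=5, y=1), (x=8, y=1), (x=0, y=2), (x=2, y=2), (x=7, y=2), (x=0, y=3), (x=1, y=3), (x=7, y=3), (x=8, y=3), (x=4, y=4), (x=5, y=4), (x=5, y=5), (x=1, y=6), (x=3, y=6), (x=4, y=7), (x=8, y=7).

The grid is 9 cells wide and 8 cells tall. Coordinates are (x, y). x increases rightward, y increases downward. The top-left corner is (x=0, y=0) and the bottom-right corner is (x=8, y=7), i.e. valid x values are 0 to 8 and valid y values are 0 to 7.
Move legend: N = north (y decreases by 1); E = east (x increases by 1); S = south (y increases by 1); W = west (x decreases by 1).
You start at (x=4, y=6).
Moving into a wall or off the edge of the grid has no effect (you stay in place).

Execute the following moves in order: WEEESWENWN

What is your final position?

Answer: Final position: (x=6, y=5)

Derivation:
Start: (x=4, y=6)
  W (west): blocked, stay at (x=4, y=6)
  E (east): (x=4, y=6) -> (x=5, y=6)
  E (east): (x=5, y=6) -> (x=6, y=6)
  E (east): (x=6, y=6) -> (x=7, y=6)
  S (south): (x=7, y=6) -> (x=7, y=7)
  W (west): (x=7, y=7) -> (x=6, y=7)
  E (east): (x=6, y=7) -> (x=7, y=7)
  N (north): (x=7, y=7) -> (x=7, y=6)
  W (west): (x=7, y=6) -> (x=6, y=6)
  N (north): (x=6, y=6) -> (x=6, y=5)
Final: (x=6, y=5)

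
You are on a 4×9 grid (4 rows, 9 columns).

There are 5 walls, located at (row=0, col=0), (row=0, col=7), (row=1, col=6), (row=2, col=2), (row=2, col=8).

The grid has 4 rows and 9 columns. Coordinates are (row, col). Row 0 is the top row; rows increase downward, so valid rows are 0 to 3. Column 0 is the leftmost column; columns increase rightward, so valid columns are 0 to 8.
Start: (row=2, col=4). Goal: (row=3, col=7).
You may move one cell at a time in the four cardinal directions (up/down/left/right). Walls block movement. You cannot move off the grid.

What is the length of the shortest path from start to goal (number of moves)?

BFS from (row=2, col=4) until reaching (row=3, col=7):
  Distance 0: (row=2, col=4)
  Distance 1: (row=1, col=4), (row=2, col=3), (row=2, col=5), (row=3, col=4)
  Distance 2: (row=0, col=4), (row=1, col=3), (row=1, col=5), (row=2, col=6), (row=3, col=3), (row=3, col=5)
  Distance 3: (row=0, col=3), (row=0, col=5), (row=1, col=2), (row=2, col=7), (row=3, col=2), (row=3, col=6)
  Distance 4: (row=0, col=2), (row=0, col=6), (row=1, col=1), (row=1, col=7), (row=3, col=1), (row=3, col=7)  <- goal reached here
One shortest path (4 moves): (row=2, col=4) -> (row=2, col=5) -> (row=2, col=6) -> (row=2, col=7) -> (row=3, col=7)

Answer: Shortest path length: 4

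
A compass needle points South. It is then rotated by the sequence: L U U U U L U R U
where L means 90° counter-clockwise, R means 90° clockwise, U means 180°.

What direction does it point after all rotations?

Start: South
  L (left (90° counter-clockwise)) -> East
  U (U-turn (180°)) -> West
  U (U-turn (180°)) -> East
  U (U-turn (180°)) -> West
  U (U-turn (180°)) -> East
  L (left (90° counter-clockwise)) -> North
  U (U-turn (180°)) -> South
  R (right (90° clockwise)) -> West
  U (U-turn (180°)) -> East
Final: East

Answer: Final heading: East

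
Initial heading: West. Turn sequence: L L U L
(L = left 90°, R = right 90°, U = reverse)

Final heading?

Answer: Final heading: South

Derivation:
Start: West
  L (left (90° counter-clockwise)) -> South
  L (left (90° counter-clockwise)) -> East
  U (U-turn (180°)) -> West
  L (left (90° counter-clockwise)) -> South
Final: South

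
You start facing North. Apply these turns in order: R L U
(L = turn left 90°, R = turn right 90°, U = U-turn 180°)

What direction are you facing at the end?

Start: North
  R (right (90° clockwise)) -> East
  L (left (90° counter-clockwise)) -> North
  U (U-turn (180°)) -> South
Final: South

Answer: Final heading: South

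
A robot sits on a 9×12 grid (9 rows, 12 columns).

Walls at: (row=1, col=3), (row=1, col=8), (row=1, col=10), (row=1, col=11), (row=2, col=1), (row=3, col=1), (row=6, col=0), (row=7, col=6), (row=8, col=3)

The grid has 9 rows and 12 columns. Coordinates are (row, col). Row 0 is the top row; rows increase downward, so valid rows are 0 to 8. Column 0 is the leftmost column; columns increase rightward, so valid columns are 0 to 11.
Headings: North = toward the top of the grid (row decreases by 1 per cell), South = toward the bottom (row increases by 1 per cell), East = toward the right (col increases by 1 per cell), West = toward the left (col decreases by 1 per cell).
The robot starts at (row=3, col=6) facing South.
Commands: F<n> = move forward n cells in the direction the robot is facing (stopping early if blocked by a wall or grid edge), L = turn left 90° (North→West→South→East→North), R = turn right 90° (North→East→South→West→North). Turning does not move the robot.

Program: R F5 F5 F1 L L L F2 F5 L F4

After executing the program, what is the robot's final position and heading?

Start: (row=3, col=6), facing South
  R: turn right, now facing West
  F5: move forward 4/5 (blocked), now at (row=3, col=2)
  F5: move forward 0/5 (blocked), now at (row=3, col=2)
  F1: move forward 0/1 (blocked), now at (row=3, col=2)
  L: turn left, now facing South
  L: turn left, now facing East
  L: turn left, now facing North
  F2: move forward 2, now at (row=1, col=2)
  F5: move forward 1/5 (blocked), now at (row=0, col=2)
  L: turn left, now facing West
  F4: move forward 2/4 (blocked), now at (row=0, col=0)
Final: (row=0, col=0), facing West

Answer: Final position: (row=0, col=0), facing West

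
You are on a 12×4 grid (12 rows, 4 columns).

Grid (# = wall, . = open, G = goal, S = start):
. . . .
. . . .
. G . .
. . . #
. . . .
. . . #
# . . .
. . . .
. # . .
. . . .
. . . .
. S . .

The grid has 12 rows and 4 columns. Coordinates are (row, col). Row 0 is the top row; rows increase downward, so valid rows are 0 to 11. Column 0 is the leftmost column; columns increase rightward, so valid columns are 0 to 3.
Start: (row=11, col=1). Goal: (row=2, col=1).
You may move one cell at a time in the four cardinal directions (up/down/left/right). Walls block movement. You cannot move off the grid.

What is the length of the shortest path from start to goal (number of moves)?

Answer: Shortest path length: 11

Derivation:
BFS from (row=11, col=1) until reaching (row=2, col=1):
  Distance 0: (row=11, col=1)
  Distance 1: (row=10, col=1), (row=11, col=0), (row=11, col=2)
  Distance 2: (row=9, col=1), (row=10, col=0), (row=10, col=2), (row=11, col=3)
  Distance 3: (row=9, col=0), (row=9, col=2), (row=10, col=3)
  Distance 4: (row=8, col=0), (row=8, col=2), (row=9, col=3)
  Distance 5: (row=7, col=0), (row=7, col=2), (row=8, col=3)
  Distance 6: (row=6, col=2), (row=7, col=1), (row=7, col=3)
  Distance 7: (row=5, col=2), (row=6, col=1), (row=6, col=3)
  Distance 8: (row=4, col=2), (row=5, col=1)
  Distance 9: (row=3, col=2), (row=4, col=1), (row=4, col=3), (row=5, col=0)
  Distance 10: (row=2, col=2), (row=3, col=1), (row=4, col=0)
  Distance 11: (row=1, col=2), (row=2, col=1), (row=2, col=3), (row=3, col=0)  <- goal reached here
One shortest path (11 moves): (row=11, col=1) -> (row=11, col=2) -> (row=10, col=2) -> (row=9, col=2) -> (row=8, col=2) -> (row=7, col=2) -> (row=7, col=1) -> (row=6, col=1) -> (row=5, col=1) -> (row=4, col=1) -> (row=3, col=1) -> (row=2, col=1)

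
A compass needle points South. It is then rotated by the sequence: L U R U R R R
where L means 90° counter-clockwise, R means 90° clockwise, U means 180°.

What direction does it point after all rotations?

Answer: Final heading: East

Derivation:
Start: South
  L (left (90° counter-clockwise)) -> East
  U (U-turn (180°)) -> West
  R (right (90° clockwise)) -> North
  U (U-turn (180°)) -> South
  R (right (90° clockwise)) -> West
  R (right (90° clockwise)) -> North
  R (right (90° clockwise)) -> East
Final: East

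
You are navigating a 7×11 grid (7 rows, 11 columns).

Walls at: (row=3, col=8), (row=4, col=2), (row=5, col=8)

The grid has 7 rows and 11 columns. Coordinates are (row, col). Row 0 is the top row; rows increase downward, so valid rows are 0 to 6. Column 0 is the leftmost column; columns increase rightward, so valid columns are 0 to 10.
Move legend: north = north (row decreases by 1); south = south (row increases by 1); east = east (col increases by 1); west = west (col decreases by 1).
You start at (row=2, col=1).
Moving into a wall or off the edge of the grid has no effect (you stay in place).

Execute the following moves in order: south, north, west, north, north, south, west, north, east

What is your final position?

Start: (row=2, col=1)
  south (south): (row=2, col=1) -> (row=3, col=1)
  north (north): (row=3, col=1) -> (row=2, col=1)
  west (west): (row=2, col=1) -> (row=2, col=0)
  north (north): (row=2, col=0) -> (row=1, col=0)
  north (north): (row=1, col=0) -> (row=0, col=0)
  south (south): (row=0, col=0) -> (row=1, col=0)
  west (west): blocked, stay at (row=1, col=0)
  north (north): (row=1, col=0) -> (row=0, col=0)
  east (east): (row=0, col=0) -> (row=0, col=1)
Final: (row=0, col=1)

Answer: Final position: (row=0, col=1)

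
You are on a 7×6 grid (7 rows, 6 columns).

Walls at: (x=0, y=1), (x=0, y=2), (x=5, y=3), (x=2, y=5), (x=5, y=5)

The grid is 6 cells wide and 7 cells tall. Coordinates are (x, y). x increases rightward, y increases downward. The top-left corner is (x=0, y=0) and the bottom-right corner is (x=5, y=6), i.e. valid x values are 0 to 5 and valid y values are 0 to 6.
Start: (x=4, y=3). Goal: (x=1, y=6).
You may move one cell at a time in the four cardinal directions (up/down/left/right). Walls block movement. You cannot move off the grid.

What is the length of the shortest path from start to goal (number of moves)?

BFS from (x=4, y=3) until reaching (x=1, y=6):
  Distance 0: (x=4, y=3)
  Distance 1: (x=4, y=2), (x=3, y=3), (x=4, y=4)
  Distance 2: (x=4, y=1), (x=3, y=2), (x=5, y=2), (x=2, y=3), (x=3, y=4), (x=5, y=4), (x=4, y=5)
  Distance 3: (x=4, y=0), (x=3, y=1), (x=5, y=1), (x=2, y=2), (x=1, y=3), (x=2, y=4), (x=3, y=5), (x=4, y=6)
  Distance 4: (x=3, y=0), (x=5, y=0), (x=2, y=1), (x=1, y=2), (x=0, y=3), (x=1, y=4), (x=3, y=6), (x=5, y=6)
  Distance 5: (x=2, y=0), (x=1, y=1), (x=0, y=4), (x=1, y=5), (x=2, y=6)
  Distance 6: (x=1, y=0), (x=0, y=5), (x=1, y=6)  <- goal reached here
One shortest path (6 moves): (x=4, y=3) -> (x=3, y=3) -> (x=2, y=3) -> (x=1, y=3) -> (x=1, y=4) -> (x=1, y=5) -> (x=1, y=6)

Answer: Shortest path length: 6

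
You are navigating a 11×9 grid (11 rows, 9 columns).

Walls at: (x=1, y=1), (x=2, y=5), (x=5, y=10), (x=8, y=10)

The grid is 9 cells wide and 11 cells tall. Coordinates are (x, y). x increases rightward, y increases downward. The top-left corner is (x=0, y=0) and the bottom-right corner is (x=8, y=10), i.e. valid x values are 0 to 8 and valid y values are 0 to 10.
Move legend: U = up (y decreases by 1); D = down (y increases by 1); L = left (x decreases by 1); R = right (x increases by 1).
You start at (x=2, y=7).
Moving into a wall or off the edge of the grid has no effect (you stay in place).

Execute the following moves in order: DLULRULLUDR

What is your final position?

Start: (x=2, y=7)
  D (down): (x=2, y=7) -> (x=2, y=8)
  L (left): (x=2, y=8) -> (x=1, y=8)
  U (up): (x=1, y=8) -> (x=1, y=7)
  L (left): (x=1, y=7) -> (x=0, y=7)
  R (right): (x=0, y=7) -> (x=1, y=7)
  U (up): (x=1, y=7) -> (x=1, y=6)
  L (left): (x=1, y=6) -> (x=0, y=6)
  L (left): blocked, stay at (x=0, y=6)
  U (up): (x=0, y=6) -> (x=0, y=5)
  D (down): (x=0, y=5) -> (x=0, y=6)
  R (right): (x=0, y=6) -> (x=1, y=6)
Final: (x=1, y=6)

Answer: Final position: (x=1, y=6)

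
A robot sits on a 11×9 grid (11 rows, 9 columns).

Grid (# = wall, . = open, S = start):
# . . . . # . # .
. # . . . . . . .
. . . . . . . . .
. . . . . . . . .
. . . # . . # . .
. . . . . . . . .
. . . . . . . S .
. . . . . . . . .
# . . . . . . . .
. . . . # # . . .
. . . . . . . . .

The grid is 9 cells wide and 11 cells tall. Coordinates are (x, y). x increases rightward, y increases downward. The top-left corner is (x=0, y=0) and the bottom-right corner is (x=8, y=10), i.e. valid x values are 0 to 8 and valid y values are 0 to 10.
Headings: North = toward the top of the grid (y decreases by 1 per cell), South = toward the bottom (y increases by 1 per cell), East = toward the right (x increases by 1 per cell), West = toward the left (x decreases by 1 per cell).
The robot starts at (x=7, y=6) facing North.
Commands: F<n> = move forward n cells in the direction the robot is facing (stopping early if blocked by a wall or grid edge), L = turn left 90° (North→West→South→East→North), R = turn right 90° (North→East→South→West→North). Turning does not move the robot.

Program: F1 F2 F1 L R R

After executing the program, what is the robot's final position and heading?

Start: (x=7, y=6), facing North
  F1: move forward 1, now at (x=7, y=5)
  F2: move forward 2, now at (x=7, y=3)
  F1: move forward 1, now at (x=7, y=2)
  L: turn left, now facing West
  R: turn right, now facing North
  R: turn right, now facing East
Final: (x=7, y=2), facing East

Answer: Final position: (x=7, y=2), facing East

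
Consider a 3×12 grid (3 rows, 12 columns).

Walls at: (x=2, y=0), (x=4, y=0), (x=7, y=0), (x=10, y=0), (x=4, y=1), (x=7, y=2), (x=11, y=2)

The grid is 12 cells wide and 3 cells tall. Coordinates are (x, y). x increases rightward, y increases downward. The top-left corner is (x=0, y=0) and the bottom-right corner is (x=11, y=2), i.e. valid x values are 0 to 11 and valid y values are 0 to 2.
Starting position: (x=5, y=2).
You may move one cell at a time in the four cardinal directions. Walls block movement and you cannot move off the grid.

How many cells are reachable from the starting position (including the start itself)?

Answer: Reachable cells: 29

Derivation:
BFS flood-fill from (x=5, y=2):
  Distance 0: (x=5, y=2)
  Distance 1: (x=5, y=1), (x=4, y=2), (x=6, y=2)
  Distance 2: (x=5, y=0), (x=6, y=1), (x=3, y=2)
  Distance 3: (x=6, y=0), (x=3, y=1), (x=7, y=1), (x=2, y=2)
  Distance 4: (x=3, y=0), (x=2, y=1), (x=8, y=1), (x=1, y=2)
  Distance 5: (x=8, y=0), (x=1, y=1), (x=9, y=1), (x=0, y=2), (x=8, y=2)
  Distance 6: (x=1, y=0), (x=9, y=0), (x=0, y=1), (x=10, y=1), (x=9, y=2)
  Distance 7: (x=0, y=0), (x=11, y=1), (x=10, y=2)
  Distance 8: (x=11, y=0)
Total reachable: 29 (grid has 29 open cells total)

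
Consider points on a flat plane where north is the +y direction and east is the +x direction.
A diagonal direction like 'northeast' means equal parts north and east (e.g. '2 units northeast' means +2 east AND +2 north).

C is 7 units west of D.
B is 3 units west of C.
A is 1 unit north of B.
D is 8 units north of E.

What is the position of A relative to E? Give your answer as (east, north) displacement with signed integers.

Answer: A is at (east=-10, north=9) relative to E.

Derivation:
Place E at the origin (east=0, north=0).
  D is 8 units north of E: delta (east=+0, north=+8); D at (east=0, north=8).
  C is 7 units west of D: delta (east=-7, north=+0); C at (east=-7, north=8).
  B is 3 units west of C: delta (east=-3, north=+0); B at (east=-10, north=8).
  A is 1 unit north of B: delta (east=+0, north=+1); A at (east=-10, north=9).
Therefore A relative to E: (east=-10, north=9).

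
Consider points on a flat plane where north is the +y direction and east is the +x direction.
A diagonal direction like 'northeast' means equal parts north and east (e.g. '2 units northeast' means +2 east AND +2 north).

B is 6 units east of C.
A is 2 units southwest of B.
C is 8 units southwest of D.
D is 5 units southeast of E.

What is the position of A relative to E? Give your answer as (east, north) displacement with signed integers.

Place E at the origin (east=0, north=0).
  D is 5 units southeast of E: delta (east=+5, north=-5); D at (east=5, north=-5).
  C is 8 units southwest of D: delta (east=-8, north=-8); C at (east=-3, north=-13).
  B is 6 units east of C: delta (east=+6, north=+0); B at (east=3, north=-13).
  A is 2 units southwest of B: delta (east=-2, north=-2); A at (east=1, north=-15).
Therefore A relative to E: (east=1, north=-15).

Answer: A is at (east=1, north=-15) relative to E.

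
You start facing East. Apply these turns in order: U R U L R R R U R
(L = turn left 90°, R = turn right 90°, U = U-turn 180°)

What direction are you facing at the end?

Answer: Final heading: West

Derivation:
Start: East
  U (U-turn (180°)) -> West
  R (right (90° clockwise)) -> North
  U (U-turn (180°)) -> South
  L (left (90° counter-clockwise)) -> East
  R (right (90° clockwise)) -> South
  R (right (90° clockwise)) -> West
  R (right (90° clockwise)) -> North
  U (U-turn (180°)) -> South
  R (right (90° clockwise)) -> West
Final: West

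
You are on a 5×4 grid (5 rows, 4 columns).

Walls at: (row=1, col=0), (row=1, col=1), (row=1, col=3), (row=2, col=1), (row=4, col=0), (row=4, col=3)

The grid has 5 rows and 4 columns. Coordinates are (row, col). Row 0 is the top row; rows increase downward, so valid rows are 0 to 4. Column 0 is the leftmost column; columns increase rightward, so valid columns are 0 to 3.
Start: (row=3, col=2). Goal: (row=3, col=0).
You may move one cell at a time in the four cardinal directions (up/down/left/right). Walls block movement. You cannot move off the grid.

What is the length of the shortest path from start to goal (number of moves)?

Answer: Shortest path length: 2

Derivation:
BFS from (row=3, col=2) until reaching (row=3, col=0):
  Distance 0: (row=3, col=2)
  Distance 1: (row=2, col=2), (row=3, col=1), (row=3, col=3), (row=4, col=2)
  Distance 2: (row=1, col=2), (row=2, col=3), (row=3, col=0), (row=4, col=1)  <- goal reached here
One shortest path (2 moves): (row=3, col=2) -> (row=3, col=1) -> (row=3, col=0)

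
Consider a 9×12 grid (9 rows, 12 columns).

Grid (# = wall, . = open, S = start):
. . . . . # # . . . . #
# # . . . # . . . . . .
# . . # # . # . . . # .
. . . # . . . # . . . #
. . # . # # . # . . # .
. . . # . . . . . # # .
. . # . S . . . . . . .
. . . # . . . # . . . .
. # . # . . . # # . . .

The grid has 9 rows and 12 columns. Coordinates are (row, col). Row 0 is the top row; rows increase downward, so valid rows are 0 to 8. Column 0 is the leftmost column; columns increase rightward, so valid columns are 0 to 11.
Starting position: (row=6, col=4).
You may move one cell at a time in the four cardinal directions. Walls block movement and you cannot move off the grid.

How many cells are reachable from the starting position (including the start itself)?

BFS flood-fill from (row=6, col=4):
  Distance 0: (row=6, col=4)
  Distance 1: (row=5, col=4), (row=6, col=3), (row=6, col=5), (row=7, col=4)
  Distance 2: (row=5, col=5), (row=6, col=6), (row=7, col=5), (row=8, col=4)
  Distance 3: (row=5, col=6), (row=6, col=7), (row=7, col=6), (row=8, col=5)
  Distance 4: (row=4, col=6), (row=5, col=7), (row=6, col=8), (row=8, col=6)
  Distance 5: (row=3, col=6), (row=5, col=8), (row=6, col=9), (row=7, col=8)
  Distance 6: (row=3, col=5), (row=4, col=8), (row=6, col=10), (row=7, col=9)
  Distance 7: (row=2, col=5), (row=3, col=4), (row=3, col=8), (row=4, col=9), (row=6, col=11), (row=7, col=10), (row=8, col=9)
  Distance 8: (row=2, col=8), (row=3, col=9), (row=5, col=11), (row=7, col=11), (row=8, col=10)
  Distance 9: (row=1, col=8), (row=2, col=7), (row=2, col=9), (row=3, col=10), (row=4, col=11), (row=8, col=11)
  Distance 10: (row=0, col=8), (row=1, col=7), (row=1, col=9)
  Distance 11: (row=0, col=7), (row=0, col=9), (row=1, col=6), (row=1, col=10)
  Distance 12: (row=0, col=10), (row=1, col=11)
  Distance 13: (row=2, col=11)
Total reachable: 53 (grid has 79 open cells total)

Answer: Reachable cells: 53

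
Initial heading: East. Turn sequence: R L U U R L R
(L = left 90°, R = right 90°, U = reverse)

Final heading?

Start: East
  R (right (90° clockwise)) -> South
  L (left (90° counter-clockwise)) -> East
  U (U-turn (180°)) -> West
  U (U-turn (180°)) -> East
  R (right (90° clockwise)) -> South
  L (left (90° counter-clockwise)) -> East
  R (right (90° clockwise)) -> South
Final: South

Answer: Final heading: South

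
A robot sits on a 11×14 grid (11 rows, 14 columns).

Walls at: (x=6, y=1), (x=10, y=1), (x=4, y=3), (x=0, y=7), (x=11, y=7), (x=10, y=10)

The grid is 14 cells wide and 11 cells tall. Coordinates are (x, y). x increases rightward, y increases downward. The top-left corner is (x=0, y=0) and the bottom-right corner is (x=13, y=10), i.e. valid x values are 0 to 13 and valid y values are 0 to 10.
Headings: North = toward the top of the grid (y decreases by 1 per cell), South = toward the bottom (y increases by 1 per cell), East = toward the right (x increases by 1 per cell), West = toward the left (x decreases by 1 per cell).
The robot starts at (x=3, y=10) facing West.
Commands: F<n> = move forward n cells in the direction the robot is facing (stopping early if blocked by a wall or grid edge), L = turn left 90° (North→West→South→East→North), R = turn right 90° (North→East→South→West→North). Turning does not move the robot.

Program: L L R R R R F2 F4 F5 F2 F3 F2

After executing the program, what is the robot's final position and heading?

Start: (x=3, y=10), facing West
  L: turn left, now facing South
  L: turn left, now facing East
  R: turn right, now facing South
  R: turn right, now facing West
  R: turn right, now facing North
  R: turn right, now facing East
  F2: move forward 2, now at (x=5, y=10)
  F4: move forward 4, now at (x=9, y=10)
  F5: move forward 0/5 (blocked), now at (x=9, y=10)
  F2: move forward 0/2 (blocked), now at (x=9, y=10)
  F3: move forward 0/3 (blocked), now at (x=9, y=10)
  F2: move forward 0/2 (blocked), now at (x=9, y=10)
Final: (x=9, y=10), facing East

Answer: Final position: (x=9, y=10), facing East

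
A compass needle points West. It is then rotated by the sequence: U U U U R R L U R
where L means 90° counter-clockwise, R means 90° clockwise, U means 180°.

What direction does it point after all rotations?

Start: West
  U (U-turn (180°)) -> East
  U (U-turn (180°)) -> West
  U (U-turn (180°)) -> East
  U (U-turn (180°)) -> West
  R (right (90° clockwise)) -> North
  R (right (90° clockwise)) -> East
  L (left (90° counter-clockwise)) -> North
  U (U-turn (180°)) -> South
  R (right (90° clockwise)) -> West
Final: West

Answer: Final heading: West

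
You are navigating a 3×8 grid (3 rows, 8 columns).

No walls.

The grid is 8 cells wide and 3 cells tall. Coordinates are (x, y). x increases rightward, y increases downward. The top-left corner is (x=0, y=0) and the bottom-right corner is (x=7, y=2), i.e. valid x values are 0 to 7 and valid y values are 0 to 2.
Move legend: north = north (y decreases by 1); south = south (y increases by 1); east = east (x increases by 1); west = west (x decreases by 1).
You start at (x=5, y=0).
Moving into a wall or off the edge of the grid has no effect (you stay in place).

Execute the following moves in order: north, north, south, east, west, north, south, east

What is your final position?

Start: (x=5, y=0)
  north (north): blocked, stay at (x=5, y=0)
  north (north): blocked, stay at (x=5, y=0)
  south (south): (x=5, y=0) -> (x=5, y=1)
  east (east): (x=5, y=1) -> (x=6, y=1)
  west (west): (x=6, y=1) -> (x=5, y=1)
  north (north): (x=5, y=1) -> (x=5, y=0)
  south (south): (x=5, y=0) -> (x=5, y=1)
  east (east): (x=5, y=1) -> (x=6, y=1)
Final: (x=6, y=1)

Answer: Final position: (x=6, y=1)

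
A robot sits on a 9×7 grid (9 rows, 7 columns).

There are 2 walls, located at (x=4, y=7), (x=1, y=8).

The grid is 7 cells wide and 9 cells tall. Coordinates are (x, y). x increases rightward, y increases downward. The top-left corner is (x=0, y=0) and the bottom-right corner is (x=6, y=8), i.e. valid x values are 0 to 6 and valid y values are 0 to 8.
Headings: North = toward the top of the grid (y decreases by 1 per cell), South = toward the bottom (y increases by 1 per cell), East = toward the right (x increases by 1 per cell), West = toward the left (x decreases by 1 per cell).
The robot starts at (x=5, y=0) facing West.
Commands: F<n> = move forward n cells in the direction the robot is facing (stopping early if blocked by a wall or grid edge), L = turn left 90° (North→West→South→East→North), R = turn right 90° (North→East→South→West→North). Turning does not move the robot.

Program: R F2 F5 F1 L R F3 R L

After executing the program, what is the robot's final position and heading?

Answer: Final position: (x=5, y=0), facing North

Derivation:
Start: (x=5, y=0), facing West
  R: turn right, now facing North
  F2: move forward 0/2 (blocked), now at (x=5, y=0)
  F5: move forward 0/5 (blocked), now at (x=5, y=0)
  F1: move forward 0/1 (blocked), now at (x=5, y=0)
  L: turn left, now facing West
  R: turn right, now facing North
  F3: move forward 0/3 (blocked), now at (x=5, y=0)
  R: turn right, now facing East
  L: turn left, now facing North
Final: (x=5, y=0), facing North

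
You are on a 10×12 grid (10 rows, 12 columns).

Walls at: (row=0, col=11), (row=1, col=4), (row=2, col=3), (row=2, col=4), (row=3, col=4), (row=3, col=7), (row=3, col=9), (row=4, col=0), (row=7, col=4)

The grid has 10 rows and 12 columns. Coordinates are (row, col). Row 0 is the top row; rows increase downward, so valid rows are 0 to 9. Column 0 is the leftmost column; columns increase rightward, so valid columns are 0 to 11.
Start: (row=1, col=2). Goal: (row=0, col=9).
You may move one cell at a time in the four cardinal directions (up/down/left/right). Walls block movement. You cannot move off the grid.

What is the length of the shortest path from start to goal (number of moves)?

BFS from (row=1, col=2) until reaching (row=0, col=9):
  Distance 0: (row=1, col=2)
  Distance 1: (row=0, col=2), (row=1, col=1), (row=1, col=3), (row=2, col=2)
  Distance 2: (row=0, col=1), (row=0, col=3), (row=1, col=0), (row=2, col=1), (row=3, col=2)
  Distance 3: (row=0, col=0), (row=0, col=4), (row=2, col=0), (row=3, col=1), (row=3, col=3), (row=4, col=2)
  Distance 4: (row=0, col=5), (row=3, col=0), (row=4, col=1), (row=4, col=3), (row=5, col=2)
  Distance 5: (row=0, col=6), (row=1, col=5), (row=4, col=4), (row=5, col=1), (row=5, col=3), (row=6, col=2)
  Distance 6: (row=0, col=7), (row=1, col=6), (row=2, col=5), (row=4, col=5), (row=5, col=0), (row=5, col=4), (row=6, col=1), (row=6, col=3), (row=7, col=2)
  Distance 7: (row=0, col=8), (row=1, col=7), (row=2, col=6), (row=3, col=5), (row=4, col=6), (row=5, col=5), (row=6, col=0), (row=6, col=4), (row=7, col=1), (row=7, col=3), (row=8, col=2)
  Distance 8: (row=0, col=9), (row=1, col=8), (row=2, col=7), (row=3, col=6), (row=4, col=7), (row=5, col=6), (row=6, col=5), (row=7, col=0), (row=8, col=1), (row=8, col=3), (row=9, col=2)  <- goal reached here
One shortest path (8 moves): (row=1, col=2) -> (row=1, col=3) -> (row=0, col=3) -> (row=0, col=4) -> (row=0, col=5) -> (row=0, col=6) -> (row=0, col=7) -> (row=0, col=8) -> (row=0, col=9)

Answer: Shortest path length: 8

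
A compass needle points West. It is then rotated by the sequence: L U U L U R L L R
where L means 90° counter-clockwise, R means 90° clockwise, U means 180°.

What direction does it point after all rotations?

Start: West
  L (left (90° counter-clockwise)) -> South
  U (U-turn (180°)) -> North
  U (U-turn (180°)) -> South
  L (left (90° counter-clockwise)) -> East
  U (U-turn (180°)) -> West
  R (right (90° clockwise)) -> North
  L (left (90° counter-clockwise)) -> West
  L (left (90° counter-clockwise)) -> South
  R (right (90° clockwise)) -> West
Final: West

Answer: Final heading: West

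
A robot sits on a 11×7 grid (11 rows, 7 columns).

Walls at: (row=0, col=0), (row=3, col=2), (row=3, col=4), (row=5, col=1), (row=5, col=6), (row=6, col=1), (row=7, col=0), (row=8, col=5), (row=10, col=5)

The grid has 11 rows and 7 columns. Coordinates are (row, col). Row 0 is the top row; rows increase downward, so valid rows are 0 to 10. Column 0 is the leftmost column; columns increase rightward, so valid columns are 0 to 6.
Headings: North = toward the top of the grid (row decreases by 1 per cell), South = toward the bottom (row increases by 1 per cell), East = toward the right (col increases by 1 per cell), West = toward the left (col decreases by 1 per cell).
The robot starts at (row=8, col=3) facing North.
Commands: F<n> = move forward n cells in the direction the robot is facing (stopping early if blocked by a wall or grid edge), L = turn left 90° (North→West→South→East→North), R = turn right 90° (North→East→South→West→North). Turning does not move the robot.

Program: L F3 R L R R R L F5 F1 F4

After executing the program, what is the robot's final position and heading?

Start: (row=8, col=3), facing North
  L: turn left, now facing West
  F3: move forward 3, now at (row=8, col=0)
  R: turn right, now facing North
  L: turn left, now facing West
  R: turn right, now facing North
  R: turn right, now facing East
  R: turn right, now facing South
  L: turn left, now facing East
  F5: move forward 4/5 (blocked), now at (row=8, col=4)
  F1: move forward 0/1 (blocked), now at (row=8, col=4)
  F4: move forward 0/4 (blocked), now at (row=8, col=4)
Final: (row=8, col=4), facing East

Answer: Final position: (row=8, col=4), facing East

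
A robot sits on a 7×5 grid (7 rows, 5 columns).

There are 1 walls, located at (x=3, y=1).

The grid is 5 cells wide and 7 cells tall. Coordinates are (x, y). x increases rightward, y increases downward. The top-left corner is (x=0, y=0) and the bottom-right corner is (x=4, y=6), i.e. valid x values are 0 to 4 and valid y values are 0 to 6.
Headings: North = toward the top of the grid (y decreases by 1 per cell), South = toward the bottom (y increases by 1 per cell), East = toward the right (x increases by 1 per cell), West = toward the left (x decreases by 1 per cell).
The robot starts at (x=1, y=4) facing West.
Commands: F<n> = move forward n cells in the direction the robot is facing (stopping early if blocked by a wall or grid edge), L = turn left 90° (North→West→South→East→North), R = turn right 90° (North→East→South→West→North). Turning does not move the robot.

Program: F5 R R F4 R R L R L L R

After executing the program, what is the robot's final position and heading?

Start: (x=1, y=4), facing West
  F5: move forward 1/5 (blocked), now at (x=0, y=4)
  R: turn right, now facing North
  R: turn right, now facing East
  F4: move forward 4, now at (x=4, y=4)
  R: turn right, now facing South
  R: turn right, now facing West
  L: turn left, now facing South
  R: turn right, now facing West
  L: turn left, now facing South
  L: turn left, now facing East
  R: turn right, now facing South
Final: (x=4, y=4), facing South

Answer: Final position: (x=4, y=4), facing South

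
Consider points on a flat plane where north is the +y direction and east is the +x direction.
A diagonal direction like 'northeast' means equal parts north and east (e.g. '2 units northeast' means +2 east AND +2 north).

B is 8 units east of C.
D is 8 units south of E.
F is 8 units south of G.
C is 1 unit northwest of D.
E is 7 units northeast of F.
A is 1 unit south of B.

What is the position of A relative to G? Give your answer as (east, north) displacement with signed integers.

Place G at the origin (east=0, north=0).
  F is 8 units south of G: delta (east=+0, north=-8); F at (east=0, north=-8).
  E is 7 units northeast of F: delta (east=+7, north=+7); E at (east=7, north=-1).
  D is 8 units south of E: delta (east=+0, north=-8); D at (east=7, north=-9).
  C is 1 unit northwest of D: delta (east=-1, north=+1); C at (east=6, north=-8).
  B is 8 units east of C: delta (east=+8, north=+0); B at (east=14, north=-8).
  A is 1 unit south of B: delta (east=+0, north=-1); A at (east=14, north=-9).
Therefore A relative to G: (east=14, north=-9).

Answer: A is at (east=14, north=-9) relative to G.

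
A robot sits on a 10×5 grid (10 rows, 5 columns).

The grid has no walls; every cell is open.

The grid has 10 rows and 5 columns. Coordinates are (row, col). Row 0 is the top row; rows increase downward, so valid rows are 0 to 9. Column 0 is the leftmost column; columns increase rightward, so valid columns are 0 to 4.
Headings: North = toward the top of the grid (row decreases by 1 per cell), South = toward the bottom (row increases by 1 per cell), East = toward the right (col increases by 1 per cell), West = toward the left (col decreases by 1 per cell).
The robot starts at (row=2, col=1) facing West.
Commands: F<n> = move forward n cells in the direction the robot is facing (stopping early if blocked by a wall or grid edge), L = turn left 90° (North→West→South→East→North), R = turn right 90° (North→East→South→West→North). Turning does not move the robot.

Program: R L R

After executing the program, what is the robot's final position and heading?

Start: (row=2, col=1), facing West
  R: turn right, now facing North
  L: turn left, now facing West
  R: turn right, now facing North
Final: (row=2, col=1), facing North

Answer: Final position: (row=2, col=1), facing North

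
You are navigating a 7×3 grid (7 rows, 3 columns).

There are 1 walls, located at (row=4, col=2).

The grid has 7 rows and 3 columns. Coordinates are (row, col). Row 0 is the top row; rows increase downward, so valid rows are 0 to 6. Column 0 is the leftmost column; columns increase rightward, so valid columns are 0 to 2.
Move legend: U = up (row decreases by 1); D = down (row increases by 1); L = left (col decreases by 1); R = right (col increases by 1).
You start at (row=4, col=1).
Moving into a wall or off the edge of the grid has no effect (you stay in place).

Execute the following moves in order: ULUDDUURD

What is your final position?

Answer: Final position: (row=3, col=1)

Derivation:
Start: (row=4, col=1)
  U (up): (row=4, col=1) -> (row=3, col=1)
  L (left): (row=3, col=1) -> (row=3, col=0)
  U (up): (row=3, col=0) -> (row=2, col=0)
  D (down): (row=2, col=0) -> (row=3, col=0)
  D (down): (row=3, col=0) -> (row=4, col=0)
  U (up): (row=4, col=0) -> (row=3, col=0)
  U (up): (row=3, col=0) -> (row=2, col=0)
  R (right): (row=2, col=0) -> (row=2, col=1)
  D (down): (row=2, col=1) -> (row=3, col=1)
Final: (row=3, col=1)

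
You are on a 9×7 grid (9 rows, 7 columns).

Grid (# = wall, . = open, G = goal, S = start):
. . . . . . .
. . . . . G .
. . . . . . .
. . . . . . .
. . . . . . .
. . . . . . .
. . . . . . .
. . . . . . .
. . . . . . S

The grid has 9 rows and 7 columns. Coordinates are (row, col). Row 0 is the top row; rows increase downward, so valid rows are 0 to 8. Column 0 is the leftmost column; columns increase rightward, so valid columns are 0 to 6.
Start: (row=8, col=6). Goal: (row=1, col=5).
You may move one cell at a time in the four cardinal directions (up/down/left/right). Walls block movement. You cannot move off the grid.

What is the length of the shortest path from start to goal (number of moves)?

Answer: Shortest path length: 8

Derivation:
BFS from (row=8, col=6) until reaching (row=1, col=5):
  Distance 0: (row=8, col=6)
  Distance 1: (row=7, col=6), (row=8, col=5)
  Distance 2: (row=6, col=6), (row=7, col=5), (row=8, col=4)
  Distance 3: (row=5, col=6), (row=6, col=5), (row=7, col=4), (row=8, col=3)
  Distance 4: (row=4, col=6), (row=5, col=5), (row=6, col=4), (row=7, col=3), (row=8, col=2)
  Distance 5: (row=3, col=6), (row=4, col=5), (row=5, col=4), (row=6, col=3), (row=7, col=2), (row=8, col=1)
  Distance 6: (row=2, col=6), (row=3, col=5), (row=4, col=4), (row=5, col=3), (row=6, col=2), (row=7, col=1), (row=8, col=0)
  Distance 7: (row=1, col=6), (row=2, col=5), (row=3, col=4), (row=4, col=3), (row=5, col=2), (row=6, col=1), (row=7, col=0)
  Distance 8: (row=0, col=6), (row=1, col=5), (row=2, col=4), (row=3, col=3), (row=4, col=2), (row=5, col=1), (row=6, col=0)  <- goal reached here
One shortest path (8 moves): (row=8, col=6) -> (row=8, col=5) -> (row=7, col=5) -> (row=6, col=5) -> (row=5, col=5) -> (row=4, col=5) -> (row=3, col=5) -> (row=2, col=5) -> (row=1, col=5)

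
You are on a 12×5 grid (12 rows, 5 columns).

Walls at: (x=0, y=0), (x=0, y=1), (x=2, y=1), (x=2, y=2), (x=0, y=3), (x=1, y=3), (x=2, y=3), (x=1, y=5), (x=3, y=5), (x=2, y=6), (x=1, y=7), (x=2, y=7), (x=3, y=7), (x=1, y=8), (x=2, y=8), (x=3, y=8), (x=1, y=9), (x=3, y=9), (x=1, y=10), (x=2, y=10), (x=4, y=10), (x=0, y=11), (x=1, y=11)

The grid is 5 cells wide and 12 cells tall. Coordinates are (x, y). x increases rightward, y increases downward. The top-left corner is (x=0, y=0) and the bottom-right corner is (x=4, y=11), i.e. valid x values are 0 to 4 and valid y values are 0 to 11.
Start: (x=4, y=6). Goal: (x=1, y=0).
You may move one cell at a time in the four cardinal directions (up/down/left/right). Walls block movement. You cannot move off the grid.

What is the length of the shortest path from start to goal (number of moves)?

Answer: Shortest path length: 9

Derivation:
BFS from (x=4, y=6) until reaching (x=1, y=0):
  Distance 0: (x=4, y=6)
  Distance 1: (x=4, y=5), (x=3, y=6), (x=4, y=7)
  Distance 2: (x=4, y=4), (x=4, y=8)
  Distance 3: (x=4, y=3), (x=3, y=4), (x=4, y=9)
  Distance 4: (x=4, y=2), (x=3, y=3), (x=2, y=4)
  Distance 5: (x=4, y=1), (x=3, y=2), (x=1, y=4), (x=2, y=5)
  Distance 6: (x=4, y=0), (x=3, y=1), (x=0, y=4)
  Distance 7: (x=3, y=0), (x=0, y=5)
  Distance 8: (x=2, y=0), (x=0, y=6)
  Distance 9: (x=1, y=0), (x=1, y=6), (x=0, y=7)  <- goal reached here
One shortest path (9 moves): (x=4, y=6) -> (x=4, y=5) -> (x=4, y=4) -> (x=3, y=4) -> (x=3, y=3) -> (x=3, y=2) -> (x=3, y=1) -> (x=3, y=0) -> (x=2, y=0) -> (x=1, y=0)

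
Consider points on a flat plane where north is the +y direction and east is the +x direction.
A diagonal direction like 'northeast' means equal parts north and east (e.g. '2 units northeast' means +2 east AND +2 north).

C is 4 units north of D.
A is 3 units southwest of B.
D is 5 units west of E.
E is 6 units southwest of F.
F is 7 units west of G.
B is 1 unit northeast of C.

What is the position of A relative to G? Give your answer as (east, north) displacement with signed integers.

Answer: A is at (east=-20, north=-4) relative to G.

Derivation:
Place G at the origin (east=0, north=0).
  F is 7 units west of G: delta (east=-7, north=+0); F at (east=-7, north=0).
  E is 6 units southwest of F: delta (east=-6, north=-6); E at (east=-13, north=-6).
  D is 5 units west of E: delta (east=-5, north=+0); D at (east=-18, north=-6).
  C is 4 units north of D: delta (east=+0, north=+4); C at (east=-18, north=-2).
  B is 1 unit northeast of C: delta (east=+1, north=+1); B at (east=-17, north=-1).
  A is 3 units southwest of B: delta (east=-3, north=-3); A at (east=-20, north=-4).
Therefore A relative to G: (east=-20, north=-4).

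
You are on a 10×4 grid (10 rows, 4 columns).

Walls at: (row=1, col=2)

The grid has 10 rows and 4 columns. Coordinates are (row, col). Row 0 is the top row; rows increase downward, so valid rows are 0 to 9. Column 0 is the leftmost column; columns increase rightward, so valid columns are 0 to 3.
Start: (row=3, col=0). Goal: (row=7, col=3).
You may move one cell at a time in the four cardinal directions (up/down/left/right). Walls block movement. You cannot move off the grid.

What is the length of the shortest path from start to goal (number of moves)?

Answer: Shortest path length: 7

Derivation:
BFS from (row=3, col=0) until reaching (row=7, col=3):
  Distance 0: (row=3, col=0)
  Distance 1: (row=2, col=0), (row=3, col=1), (row=4, col=0)
  Distance 2: (row=1, col=0), (row=2, col=1), (row=3, col=2), (row=4, col=1), (row=5, col=0)
  Distance 3: (row=0, col=0), (row=1, col=1), (row=2, col=2), (row=3, col=3), (row=4, col=2), (row=5, col=1), (row=6, col=0)
  Distance 4: (row=0, col=1), (row=2, col=3), (row=4, col=3), (row=5, col=2), (row=6, col=1), (row=7, col=0)
  Distance 5: (row=0, col=2), (row=1, col=3), (row=5, col=3), (row=6, col=2), (row=7, col=1), (row=8, col=0)
  Distance 6: (row=0, col=3), (row=6, col=3), (row=7, col=2), (row=8, col=1), (row=9, col=0)
  Distance 7: (row=7, col=3), (row=8, col=2), (row=9, col=1)  <- goal reached here
One shortest path (7 moves): (row=3, col=0) -> (row=3, col=1) -> (row=3, col=2) -> (row=3, col=3) -> (row=4, col=3) -> (row=5, col=3) -> (row=6, col=3) -> (row=7, col=3)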